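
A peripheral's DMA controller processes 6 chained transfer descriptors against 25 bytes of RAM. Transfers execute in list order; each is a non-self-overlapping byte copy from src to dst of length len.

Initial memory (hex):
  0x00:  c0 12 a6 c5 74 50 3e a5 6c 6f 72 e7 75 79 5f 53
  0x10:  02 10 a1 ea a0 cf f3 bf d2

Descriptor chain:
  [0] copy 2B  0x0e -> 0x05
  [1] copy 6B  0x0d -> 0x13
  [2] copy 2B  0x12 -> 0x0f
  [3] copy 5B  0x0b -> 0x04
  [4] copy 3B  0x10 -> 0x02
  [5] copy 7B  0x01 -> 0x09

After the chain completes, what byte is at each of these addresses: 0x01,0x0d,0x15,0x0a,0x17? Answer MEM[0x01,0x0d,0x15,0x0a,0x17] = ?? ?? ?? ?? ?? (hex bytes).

D0: mem[0x05..0x06] <- [5f 53]
D1: mem[0x13..0x18] <- [79 5f 53 02 10 a1]
D2: mem[0x0f..0x10] <- [a1 79]
D3: mem[0x04..0x08] <- [e7 75 79 5f a1]
D4: mem[0x02..0x04] <- [79 10 a1]
D5: mem[0x09..0x0f] <- [12 79 10 a1 75 79 5f]
query mem[0x01]=0x12, mem[0x0d]=0x75, mem[0x15]=0x53, mem[0x0a]=0x79, mem[0x17]=0x10

MEM[0x01,0x0d,0x15,0x0a,0x17] = 12 75 53 79 10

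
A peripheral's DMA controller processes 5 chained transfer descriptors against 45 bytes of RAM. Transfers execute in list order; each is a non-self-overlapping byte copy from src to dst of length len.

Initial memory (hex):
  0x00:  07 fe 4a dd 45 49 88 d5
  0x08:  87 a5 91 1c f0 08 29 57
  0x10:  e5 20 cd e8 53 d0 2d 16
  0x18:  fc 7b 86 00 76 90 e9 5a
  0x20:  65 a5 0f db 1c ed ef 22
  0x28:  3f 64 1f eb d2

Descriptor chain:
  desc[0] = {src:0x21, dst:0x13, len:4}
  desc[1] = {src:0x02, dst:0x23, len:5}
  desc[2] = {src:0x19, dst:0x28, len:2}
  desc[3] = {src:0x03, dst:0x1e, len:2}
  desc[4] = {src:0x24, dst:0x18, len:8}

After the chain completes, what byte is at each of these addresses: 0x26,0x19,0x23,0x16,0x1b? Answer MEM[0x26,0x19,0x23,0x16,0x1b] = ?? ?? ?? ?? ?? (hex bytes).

[0] 0x21->0x13 len=4 : a5 0f db 1c
[1] 0x02->0x23 len=5 : 4a dd 45 49 88
[2] 0x19->0x28 len=2 : 7b 86
[3] 0x03->0x1e len=2 : dd 45
[4] 0x24->0x18 len=8 : dd 45 49 88 7b 86 1f eb
query mem[0x26]=0x49, mem[0x19]=0x45, mem[0x23]=0x4a, mem[0x16]=0x1c, mem[0x1b]=0x88

MEM[0x26,0x19,0x23,0x16,0x1b] = 49 45 4a 1c 88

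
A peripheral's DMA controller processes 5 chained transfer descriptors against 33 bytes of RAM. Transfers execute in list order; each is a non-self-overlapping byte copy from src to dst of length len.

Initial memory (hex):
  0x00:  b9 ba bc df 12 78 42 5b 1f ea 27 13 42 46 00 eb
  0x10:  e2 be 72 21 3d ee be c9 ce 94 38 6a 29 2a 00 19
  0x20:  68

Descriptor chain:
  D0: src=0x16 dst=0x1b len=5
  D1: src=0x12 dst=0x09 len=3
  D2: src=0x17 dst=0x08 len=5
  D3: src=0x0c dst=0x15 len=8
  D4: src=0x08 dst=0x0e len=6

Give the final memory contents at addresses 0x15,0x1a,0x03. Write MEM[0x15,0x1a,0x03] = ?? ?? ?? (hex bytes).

MEM[0x15,0x1a,0x03] = be be df

  after D0: wrote 5B at 0x1b = bec9ce9438
  after D1: wrote 3B at 0x09 = 72213d
  after D2: wrote 5B at 0x08 = c9ce9438be
  after D3: wrote 8B at 0x15 = be4600ebe2be7221
  after D4: wrote 6B at 0x0e = c9ce9438be46
query mem[0x15]=0xbe, mem[0x1a]=0xbe, mem[0x03]=0xdf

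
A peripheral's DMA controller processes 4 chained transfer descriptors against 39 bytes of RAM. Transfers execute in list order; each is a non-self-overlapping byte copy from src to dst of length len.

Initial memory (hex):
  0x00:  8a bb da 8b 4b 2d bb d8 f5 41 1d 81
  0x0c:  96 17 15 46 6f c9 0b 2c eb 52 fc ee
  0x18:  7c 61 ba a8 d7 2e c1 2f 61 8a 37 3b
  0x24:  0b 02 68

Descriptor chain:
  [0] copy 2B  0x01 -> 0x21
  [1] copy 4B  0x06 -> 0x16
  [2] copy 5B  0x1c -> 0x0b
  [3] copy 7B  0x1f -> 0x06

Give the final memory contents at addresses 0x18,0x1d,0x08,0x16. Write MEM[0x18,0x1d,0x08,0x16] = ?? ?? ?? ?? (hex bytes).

#0 dst[0x21+2] := {0xbb,0xda}
#1 dst[0x16+4] := {0xbb,0xd8,0xf5,0x41}
#2 dst[0x0b+5] := {0xd7,0x2e,0xc1,0x2f,0x61}
#3 dst[0x06+7] := {0x2f,0x61,0xbb,0xda,0x3b,0x0b,0x02}
query mem[0x18]=0xf5, mem[0x1d]=0x2e, mem[0x08]=0xbb, mem[0x16]=0xbb

MEM[0x18,0x1d,0x08,0x16] = f5 2e bb bb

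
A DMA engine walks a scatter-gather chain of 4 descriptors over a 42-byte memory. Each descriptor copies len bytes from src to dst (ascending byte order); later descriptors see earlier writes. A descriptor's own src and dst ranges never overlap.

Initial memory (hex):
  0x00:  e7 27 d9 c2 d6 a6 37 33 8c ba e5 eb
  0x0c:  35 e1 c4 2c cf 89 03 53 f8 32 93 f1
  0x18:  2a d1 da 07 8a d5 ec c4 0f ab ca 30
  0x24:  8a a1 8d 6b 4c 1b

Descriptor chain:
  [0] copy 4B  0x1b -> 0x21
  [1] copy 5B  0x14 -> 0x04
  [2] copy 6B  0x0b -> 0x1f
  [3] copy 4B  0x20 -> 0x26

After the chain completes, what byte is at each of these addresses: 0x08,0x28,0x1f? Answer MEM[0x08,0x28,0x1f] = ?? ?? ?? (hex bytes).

MEM[0x08,0x28,0x1f] = 2a c4 eb

[0] 0x1b->0x21 len=4 : 07 8a d5 ec
[1] 0x14->0x04 len=5 : f8 32 93 f1 2a
[2] 0x0b->0x1f len=6 : eb 35 e1 c4 2c cf
[3] 0x20->0x26 len=4 : 35 e1 c4 2c
query mem[0x08]=0x2a, mem[0x28]=0xc4, mem[0x1f]=0xeb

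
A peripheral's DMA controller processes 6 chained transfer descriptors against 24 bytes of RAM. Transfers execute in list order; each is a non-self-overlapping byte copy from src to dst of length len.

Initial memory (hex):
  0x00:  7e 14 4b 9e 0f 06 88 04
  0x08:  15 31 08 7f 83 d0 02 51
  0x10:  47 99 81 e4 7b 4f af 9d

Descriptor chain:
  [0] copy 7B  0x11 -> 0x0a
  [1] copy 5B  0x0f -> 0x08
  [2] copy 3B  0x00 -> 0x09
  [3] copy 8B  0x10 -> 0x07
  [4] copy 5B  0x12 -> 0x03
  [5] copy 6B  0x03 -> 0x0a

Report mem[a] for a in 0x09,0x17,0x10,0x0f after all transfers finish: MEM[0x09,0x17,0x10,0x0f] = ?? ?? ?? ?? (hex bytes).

MEM[0x09,0x17,0x10,0x0f] = 81 9d 9d 99

#0 dst[0x0a+7] := {0x99,0x81,0xe4,0x7b,0x4f,0xaf,0x9d}
#1 dst[0x08+5] := {0xaf,0x9d,0x99,0x81,0xe4}
#2 dst[0x09+3] := {0x7e,0x14,0x4b}
#3 dst[0x07+8] := {0x9d,0x99,0x81,0xe4,0x7b,0x4f,0xaf,0x9d}
#4 dst[0x03+5] := {0x81,0xe4,0x7b,0x4f,0xaf}
#5 dst[0x0a+6] := {0x81,0xe4,0x7b,0x4f,0xaf,0x99}
query mem[0x09]=0x81, mem[0x17]=0x9d, mem[0x10]=0x9d, mem[0x0f]=0x99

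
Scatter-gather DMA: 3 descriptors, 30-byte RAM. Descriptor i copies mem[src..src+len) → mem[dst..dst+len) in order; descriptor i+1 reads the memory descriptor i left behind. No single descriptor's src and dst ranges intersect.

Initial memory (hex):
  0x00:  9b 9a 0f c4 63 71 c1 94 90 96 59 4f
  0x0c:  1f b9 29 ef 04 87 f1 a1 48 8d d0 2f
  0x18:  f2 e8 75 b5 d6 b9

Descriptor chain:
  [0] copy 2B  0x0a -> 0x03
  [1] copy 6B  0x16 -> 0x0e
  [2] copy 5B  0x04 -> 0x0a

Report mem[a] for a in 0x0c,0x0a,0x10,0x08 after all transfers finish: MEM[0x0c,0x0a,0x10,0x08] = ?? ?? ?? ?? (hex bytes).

  after D0: wrote 2B at 0x03 = 594f
  after D1: wrote 6B at 0x0e = d02ff2e875b5
  after D2: wrote 5B at 0x0a = 4f71c19490
query mem[0x0c]=0xc1, mem[0x0a]=0x4f, mem[0x10]=0xf2, mem[0x08]=0x90

MEM[0x0c,0x0a,0x10,0x08] = c1 4f f2 90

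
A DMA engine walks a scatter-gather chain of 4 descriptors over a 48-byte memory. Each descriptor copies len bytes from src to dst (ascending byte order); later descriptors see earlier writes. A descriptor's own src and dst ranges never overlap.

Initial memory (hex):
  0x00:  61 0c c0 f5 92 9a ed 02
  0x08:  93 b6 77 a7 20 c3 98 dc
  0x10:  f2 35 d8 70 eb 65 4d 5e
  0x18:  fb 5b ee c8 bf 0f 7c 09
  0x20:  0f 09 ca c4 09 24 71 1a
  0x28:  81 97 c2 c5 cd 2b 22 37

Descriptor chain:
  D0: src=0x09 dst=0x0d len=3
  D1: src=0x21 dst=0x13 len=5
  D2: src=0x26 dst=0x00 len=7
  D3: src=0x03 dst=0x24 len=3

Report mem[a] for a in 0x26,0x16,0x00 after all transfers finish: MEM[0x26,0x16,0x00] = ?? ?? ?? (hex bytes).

[0] 0x09->0x0d len=3 : b6 77 a7
[1] 0x21->0x13 len=5 : 09 ca c4 09 24
[2] 0x26->0x00 len=7 : 71 1a 81 97 c2 c5 cd
[3] 0x03->0x24 len=3 : 97 c2 c5
query mem[0x26]=0xc5, mem[0x16]=0x09, mem[0x00]=0x71

MEM[0x26,0x16,0x00] = c5 09 71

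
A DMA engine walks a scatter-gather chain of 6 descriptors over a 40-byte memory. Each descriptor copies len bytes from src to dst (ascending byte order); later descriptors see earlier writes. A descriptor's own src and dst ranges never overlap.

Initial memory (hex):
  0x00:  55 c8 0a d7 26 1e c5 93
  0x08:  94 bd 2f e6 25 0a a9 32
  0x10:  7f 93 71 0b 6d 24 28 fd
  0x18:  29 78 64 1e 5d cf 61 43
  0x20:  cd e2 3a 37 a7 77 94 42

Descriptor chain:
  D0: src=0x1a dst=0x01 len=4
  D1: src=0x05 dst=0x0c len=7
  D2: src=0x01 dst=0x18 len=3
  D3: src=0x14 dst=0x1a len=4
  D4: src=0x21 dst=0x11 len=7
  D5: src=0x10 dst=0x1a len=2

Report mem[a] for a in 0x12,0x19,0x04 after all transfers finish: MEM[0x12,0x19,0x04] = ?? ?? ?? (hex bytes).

[0] 0x1a->0x01 len=4 : 64 1e 5d cf
[1] 0x05->0x0c len=7 : 1e c5 93 94 bd 2f e6
[2] 0x01->0x18 len=3 : 64 1e 5d
[3] 0x14->0x1a len=4 : 6d 24 28 fd
[4] 0x21->0x11 len=7 : e2 3a 37 a7 77 94 42
[5] 0x10->0x1a len=2 : bd e2
query mem[0x12]=0x3a, mem[0x19]=0x1e, mem[0x04]=0xcf

MEM[0x12,0x19,0x04] = 3a 1e cf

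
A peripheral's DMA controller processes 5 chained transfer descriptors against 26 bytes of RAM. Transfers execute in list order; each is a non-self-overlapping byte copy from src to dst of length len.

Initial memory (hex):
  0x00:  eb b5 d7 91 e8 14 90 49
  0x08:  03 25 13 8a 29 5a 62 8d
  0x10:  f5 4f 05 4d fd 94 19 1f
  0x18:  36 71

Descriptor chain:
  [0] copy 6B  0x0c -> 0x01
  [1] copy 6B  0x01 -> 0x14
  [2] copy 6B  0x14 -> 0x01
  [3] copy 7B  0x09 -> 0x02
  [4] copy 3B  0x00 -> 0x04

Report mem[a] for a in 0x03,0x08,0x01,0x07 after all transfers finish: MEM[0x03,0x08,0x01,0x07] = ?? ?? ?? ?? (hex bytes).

MEM[0x03,0x08,0x01,0x07] = 13 8d 29 62

  after D0: wrote 6B at 0x01 = 295a628df54f
  after D1: wrote 6B at 0x14 = 295a628df54f
  after D2: wrote 6B at 0x01 = 295a628df54f
  after D3: wrote 7B at 0x02 = 25138a295a628d
  after D4: wrote 3B at 0x04 = eb2925
query mem[0x03]=0x13, mem[0x08]=0x8d, mem[0x01]=0x29, mem[0x07]=0x62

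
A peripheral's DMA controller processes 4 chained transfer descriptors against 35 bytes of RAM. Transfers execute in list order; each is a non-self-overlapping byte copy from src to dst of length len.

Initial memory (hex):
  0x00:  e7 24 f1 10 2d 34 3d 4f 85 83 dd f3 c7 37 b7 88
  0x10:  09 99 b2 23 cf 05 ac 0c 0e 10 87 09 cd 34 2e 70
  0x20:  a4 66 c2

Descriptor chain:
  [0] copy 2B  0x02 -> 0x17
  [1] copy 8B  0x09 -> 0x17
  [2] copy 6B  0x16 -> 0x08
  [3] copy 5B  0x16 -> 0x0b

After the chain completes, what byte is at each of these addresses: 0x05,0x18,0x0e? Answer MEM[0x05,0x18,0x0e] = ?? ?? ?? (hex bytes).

MEM[0x05,0x18,0x0e] = 34 dd f3

  after D0: wrote 2B at 0x17 = f110
  after D1: wrote 8B at 0x17 = 83ddf3c737b78809
  after D2: wrote 6B at 0x08 = ac83ddf3c737
  after D3: wrote 5B at 0x0b = ac83ddf3c7
query mem[0x05]=0x34, mem[0x18]=0xdd, mem[0x0e]=0xf3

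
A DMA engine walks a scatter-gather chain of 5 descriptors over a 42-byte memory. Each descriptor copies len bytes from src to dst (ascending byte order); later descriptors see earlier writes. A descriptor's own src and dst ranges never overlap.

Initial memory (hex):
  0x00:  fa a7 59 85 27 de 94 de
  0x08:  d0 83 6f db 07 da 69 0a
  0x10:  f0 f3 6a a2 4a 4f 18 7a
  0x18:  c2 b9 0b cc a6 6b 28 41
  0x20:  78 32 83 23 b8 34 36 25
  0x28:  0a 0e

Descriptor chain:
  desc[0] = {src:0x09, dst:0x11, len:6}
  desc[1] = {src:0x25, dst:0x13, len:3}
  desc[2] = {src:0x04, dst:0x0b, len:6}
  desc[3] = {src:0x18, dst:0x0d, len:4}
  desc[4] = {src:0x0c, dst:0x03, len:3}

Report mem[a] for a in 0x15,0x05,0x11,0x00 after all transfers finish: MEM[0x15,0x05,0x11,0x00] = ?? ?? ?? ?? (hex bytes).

MEM[0x15,0x05,0x11,0x00] = 25 b9 83 fa

[0] 0x09->0x11 len=6 : 83 6f db 07 da 69
[1] 0x25->0x13 len=3 : 34 36 25
[2] 0x04->0x0b len=6 : 27 de 94 de d0 83
[3] 0x18->0x0d len=4 : c2 b9 0b cc
[4] 0x0c->0x03 len=3 : de c2 b9
query mem[0x15]=0x25, mem[0x05]=0xb9, mem[0x11]=0x83, mem[0x00]=0xfa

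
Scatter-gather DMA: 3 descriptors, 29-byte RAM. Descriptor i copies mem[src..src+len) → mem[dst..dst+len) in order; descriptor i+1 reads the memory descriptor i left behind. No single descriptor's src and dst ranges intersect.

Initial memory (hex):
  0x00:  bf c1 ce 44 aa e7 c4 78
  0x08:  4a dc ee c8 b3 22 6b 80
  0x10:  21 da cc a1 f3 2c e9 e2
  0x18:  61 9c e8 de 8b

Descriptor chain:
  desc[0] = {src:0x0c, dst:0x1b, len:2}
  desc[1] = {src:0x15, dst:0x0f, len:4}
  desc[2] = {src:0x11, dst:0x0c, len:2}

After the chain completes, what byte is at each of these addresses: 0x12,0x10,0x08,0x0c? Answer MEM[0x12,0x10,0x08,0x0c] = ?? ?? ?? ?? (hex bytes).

MEM[0x12,0x10,0x08,0x0c] = 61 e9 4a e2

[0] 0x0c->0x1b len=2 : b3 22
[1] 0x15->0x0f len=4 : 2c e9 e2 61
[2] 0x11->0x0c len=2 : e2 61
query mem[0x12]=0x61, mem[0x10]=0xe9, mem[0x08]=0x4a, mem[0x0c]=0xe2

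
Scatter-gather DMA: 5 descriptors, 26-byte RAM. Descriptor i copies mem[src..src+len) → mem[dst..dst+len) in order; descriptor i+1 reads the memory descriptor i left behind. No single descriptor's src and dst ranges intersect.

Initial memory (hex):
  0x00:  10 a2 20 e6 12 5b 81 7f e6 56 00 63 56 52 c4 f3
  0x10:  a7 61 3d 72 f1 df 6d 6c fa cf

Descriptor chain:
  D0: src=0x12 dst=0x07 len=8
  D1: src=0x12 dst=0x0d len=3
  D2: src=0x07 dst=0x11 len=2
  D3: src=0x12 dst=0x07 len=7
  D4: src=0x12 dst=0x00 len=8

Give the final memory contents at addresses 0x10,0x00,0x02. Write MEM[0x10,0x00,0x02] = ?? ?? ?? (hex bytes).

  after D0: wrote 8B at 0x07 = 3d72f1df6d6cfacf
  after D1: wrote 3B at 0x0d = 3d72f1
  after D2: wrote 2B at 0x11 = 3d72
  after D3: wrote 7B at 0x07 = 7272f1df6d6cfa
  after D4: wrote 8B at 0x00 = 7272f1df6d6cfacf
query mem[0x10]=0xa7, mem[0x00]=0x72, mem[0x02]=0xf1

MEM[0x10,0x00,0x02] = a7 72 f1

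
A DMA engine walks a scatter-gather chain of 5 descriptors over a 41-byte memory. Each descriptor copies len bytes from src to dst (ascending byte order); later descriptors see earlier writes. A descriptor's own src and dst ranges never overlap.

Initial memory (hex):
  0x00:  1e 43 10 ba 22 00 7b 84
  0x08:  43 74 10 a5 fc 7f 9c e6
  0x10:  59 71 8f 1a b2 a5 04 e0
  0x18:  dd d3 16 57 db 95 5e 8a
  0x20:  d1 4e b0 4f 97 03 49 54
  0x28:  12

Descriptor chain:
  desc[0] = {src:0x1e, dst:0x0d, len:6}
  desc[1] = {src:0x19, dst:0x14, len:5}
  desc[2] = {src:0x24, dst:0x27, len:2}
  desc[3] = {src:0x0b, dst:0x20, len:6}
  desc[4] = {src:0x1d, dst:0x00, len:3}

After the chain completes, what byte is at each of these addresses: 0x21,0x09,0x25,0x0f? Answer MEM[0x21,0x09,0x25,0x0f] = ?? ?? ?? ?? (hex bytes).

MEM[0x21,0x09,0x25,0x0f] = fc 74 4e d1

D0: mem[0x0d..0x12] <- [5e 8a d1 4e b0 4f]
D1: mem[0x14..0x18] <- [d3 16 57 db 95]
D2: mem[0x27..0x28] <- [97 03]
D3: mem[0x20..0x25] <- [a5 fc 5e 8a d1 4e]
D4: mem[0x00..0x02] <- [95 5e 8a]
query mem[0x21]=0xfc, mem[0x09]=0x74, mem[0x25]=0x4e, mem[0x0f]=0xd1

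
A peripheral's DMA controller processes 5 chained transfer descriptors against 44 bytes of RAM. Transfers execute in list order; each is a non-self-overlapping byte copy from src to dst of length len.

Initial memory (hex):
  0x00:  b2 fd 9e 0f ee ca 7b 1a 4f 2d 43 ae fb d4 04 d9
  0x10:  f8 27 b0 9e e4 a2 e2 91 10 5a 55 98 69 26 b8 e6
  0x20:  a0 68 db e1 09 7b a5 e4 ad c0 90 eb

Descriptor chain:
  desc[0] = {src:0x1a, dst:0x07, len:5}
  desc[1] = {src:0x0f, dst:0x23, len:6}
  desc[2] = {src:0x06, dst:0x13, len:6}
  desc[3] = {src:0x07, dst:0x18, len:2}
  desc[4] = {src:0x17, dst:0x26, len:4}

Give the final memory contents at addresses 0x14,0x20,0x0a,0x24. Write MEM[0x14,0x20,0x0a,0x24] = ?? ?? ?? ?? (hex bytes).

MEM[0x14,0x20,0x0a,0x24] = 55 a0 26 f8

#0 dst[0x07+5] := {0x55,0x98,0x69,0x26,0xb8}
#1 dst[0x23+6] := {0xd9,0xf8,0x27,0xb0,0x9e,0xe4}
#2 dst[0x13+6] := {0x7b,0x55,0x98,0x69,0x26,0xb8}
#3 dst[0x18+2] := {0x55,0x98}
#4 dst[0x26+4] := {0x26,0x55,0x98,0x55}
query mem[0x14]=0x55, mem[0x20]=0xa0, mem[0x0a]=0x26, mem[0x24]=0xf8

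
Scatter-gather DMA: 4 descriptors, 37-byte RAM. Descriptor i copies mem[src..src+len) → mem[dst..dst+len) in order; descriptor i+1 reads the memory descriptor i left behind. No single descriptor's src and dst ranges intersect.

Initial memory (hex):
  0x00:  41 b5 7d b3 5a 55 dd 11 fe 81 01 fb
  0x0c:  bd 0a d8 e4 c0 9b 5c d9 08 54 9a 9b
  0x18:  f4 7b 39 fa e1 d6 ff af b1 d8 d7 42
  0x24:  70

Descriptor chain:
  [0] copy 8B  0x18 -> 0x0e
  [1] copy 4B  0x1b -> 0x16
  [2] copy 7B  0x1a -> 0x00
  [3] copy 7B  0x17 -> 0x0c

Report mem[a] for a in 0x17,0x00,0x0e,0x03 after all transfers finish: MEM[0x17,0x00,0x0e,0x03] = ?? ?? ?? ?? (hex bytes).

MEM[0x17,0x00,0x0e,0x03] = e1 39 ff d6

#0 dst[0x0e+8] := {0xf4,0x7b,0x39,0xfa,0xe1,0xd6,0xff,0xaf}
#1 dst[0x16+4] := {0xfa,0xe1,0xd6,0xff}
#2 dst[0x00+7] := {0x39,0xfa,0xe1,0xd6,0xff,0xaf,0xb1}
#3 dst[0x0c+7] := {0xe1,0xd6,0xff,0x39,0xfa,0xe1,0xd6}
query mem[0x17]=0xe1, mem[0x00]=0x39, mem[0x0e]=0xff, mem[0x03]=0xd6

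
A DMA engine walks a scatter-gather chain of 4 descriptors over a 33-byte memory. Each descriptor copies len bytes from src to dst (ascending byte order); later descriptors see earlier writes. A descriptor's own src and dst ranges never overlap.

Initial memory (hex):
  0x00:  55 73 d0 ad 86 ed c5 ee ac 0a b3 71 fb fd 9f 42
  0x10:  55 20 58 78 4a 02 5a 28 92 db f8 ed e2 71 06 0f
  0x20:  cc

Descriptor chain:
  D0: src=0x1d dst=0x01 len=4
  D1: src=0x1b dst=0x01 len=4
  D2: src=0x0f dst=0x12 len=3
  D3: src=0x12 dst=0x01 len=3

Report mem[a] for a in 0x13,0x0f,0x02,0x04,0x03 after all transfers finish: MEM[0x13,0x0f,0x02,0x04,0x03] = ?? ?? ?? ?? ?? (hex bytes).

[0] 0x1d->0x01 len=4 : 71 06 0f cc
[1] 0x1b->0x01 len=4 : ed e2 71 06
[2] 0x0f->0x12 len=3 : 42 55 20
[3] 0x12->0x01 len=3 : 42 55 20
query mem[0x13]=0x55, mem[0x0f]=0x42, mem[0x02]=0x55, mem[0x04]=0x06, mem[0x03]=0x20

MEM[0x13,0x0f,0x02,0x04,0x03] = 55 42 55 06 20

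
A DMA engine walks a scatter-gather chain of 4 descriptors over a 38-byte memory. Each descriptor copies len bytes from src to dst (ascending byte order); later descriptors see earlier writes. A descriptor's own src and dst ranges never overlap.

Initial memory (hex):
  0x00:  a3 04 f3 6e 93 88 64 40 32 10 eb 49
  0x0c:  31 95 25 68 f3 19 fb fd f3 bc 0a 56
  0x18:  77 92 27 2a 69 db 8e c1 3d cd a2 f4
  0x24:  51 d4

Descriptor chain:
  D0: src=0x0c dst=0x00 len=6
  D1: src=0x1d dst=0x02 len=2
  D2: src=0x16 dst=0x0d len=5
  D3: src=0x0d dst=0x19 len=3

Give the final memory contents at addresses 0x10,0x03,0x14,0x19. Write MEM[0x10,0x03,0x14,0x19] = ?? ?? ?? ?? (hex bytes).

MEM[0x10,0x03,0x14,0x19] = 92 8e f3 0a

  after D0: wrote 6B at 0x00 = 31952568f319
  after D1: wrote 2B at 0x02 = db8e
  after D2: wrote 5B at 0x0d = 0a56779227
  after D3: wrote 3B at 0x19 = 0a5677
query mem[0x10]=0x92, mem[0x03]=0x8e, mem[0x14]=0xf3, mem[0x19]=0x0a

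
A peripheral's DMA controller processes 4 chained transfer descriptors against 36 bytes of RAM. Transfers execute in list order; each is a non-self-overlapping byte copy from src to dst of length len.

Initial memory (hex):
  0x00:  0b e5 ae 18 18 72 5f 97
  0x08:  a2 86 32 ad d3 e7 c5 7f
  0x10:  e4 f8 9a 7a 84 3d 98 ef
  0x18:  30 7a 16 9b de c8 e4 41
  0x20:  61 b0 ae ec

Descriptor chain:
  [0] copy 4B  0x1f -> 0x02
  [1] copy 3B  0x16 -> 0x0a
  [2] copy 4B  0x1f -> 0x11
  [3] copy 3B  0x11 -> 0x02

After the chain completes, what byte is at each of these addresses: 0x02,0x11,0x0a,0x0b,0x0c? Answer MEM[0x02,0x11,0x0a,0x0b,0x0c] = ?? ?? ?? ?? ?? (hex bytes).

#0 dst[0x02+4] := {0x41,0x61,0xb0,0xae}
#1 dst[0x0a+3] := {0x98,0xef,0x30}
#2 dst[0x11+4] := {0x41,0x61,0xb0,0xae}
#3 dst[0x02+3] := {0x41,0x61,0xb0}
query mem[0x02]=0x41, mem[0x11]=0x41, mem[0x0a]=0x98, mem[0x0b]=0xef, mem[0x0c]=0x30

MEM[0x02,0x11,0x0a,0x0b,0x0c] = 41 41 98 ef 30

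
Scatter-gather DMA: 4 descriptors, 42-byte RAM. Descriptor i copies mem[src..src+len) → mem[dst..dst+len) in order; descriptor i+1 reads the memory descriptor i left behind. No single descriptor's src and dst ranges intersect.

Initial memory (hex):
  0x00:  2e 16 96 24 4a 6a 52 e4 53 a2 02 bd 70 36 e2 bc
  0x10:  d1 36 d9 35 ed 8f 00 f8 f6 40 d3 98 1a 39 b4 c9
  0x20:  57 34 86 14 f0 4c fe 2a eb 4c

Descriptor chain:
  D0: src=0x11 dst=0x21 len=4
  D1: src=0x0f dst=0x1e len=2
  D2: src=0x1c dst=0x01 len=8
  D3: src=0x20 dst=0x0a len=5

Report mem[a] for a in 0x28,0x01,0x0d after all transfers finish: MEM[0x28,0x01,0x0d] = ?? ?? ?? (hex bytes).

MEM[0x28,0x01,0x0d] = eb 1a 35

  after D0: wrote 4B at 0x21 = 36d935ed
  after D1: wrote 2B at 0x1e = bcd1
  after D2: wrote 8B at 0x01 = 1a39bcd15736d935
  after D3: wrote 5B at 0x0a = 5736d935ed
query mem[0x28]=0xeb, mem[0x01]=0x1a, mem[0x0d]=0x35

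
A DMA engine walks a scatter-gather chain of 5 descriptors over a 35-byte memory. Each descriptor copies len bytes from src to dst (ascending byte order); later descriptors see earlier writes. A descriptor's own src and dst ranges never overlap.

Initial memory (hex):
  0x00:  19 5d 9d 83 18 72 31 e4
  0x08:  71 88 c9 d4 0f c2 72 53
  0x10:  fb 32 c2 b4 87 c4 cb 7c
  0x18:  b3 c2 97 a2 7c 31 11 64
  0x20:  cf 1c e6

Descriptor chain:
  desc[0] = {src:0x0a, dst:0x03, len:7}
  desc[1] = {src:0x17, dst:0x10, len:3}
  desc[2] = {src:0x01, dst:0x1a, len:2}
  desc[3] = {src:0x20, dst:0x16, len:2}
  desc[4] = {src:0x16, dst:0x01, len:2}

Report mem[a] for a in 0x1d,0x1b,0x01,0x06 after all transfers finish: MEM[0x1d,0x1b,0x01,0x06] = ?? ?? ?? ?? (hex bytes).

MEM[0x1d,0x1b,0x01,0x06] = 31 9d cf c2

#0 dst[0x03+7] := {0xc9,0xd4,0x0f,0xc2,0x72,0x53,0xfb}
#1 dst[0x10+3] := {0x7c,0xb3,0xc2}
#2 dst[0x1a+2] := {0x5d,0x9d}
#3 dst[0x16+2] := {0xcf,0x1c}
#4 dst[0x01+2] := {0xcf,0x1c}
query mem[0x1d]=0x31, mem[0x1b]=0x9d, mem[0x01]=0xcf, mem[0x06]=0xc2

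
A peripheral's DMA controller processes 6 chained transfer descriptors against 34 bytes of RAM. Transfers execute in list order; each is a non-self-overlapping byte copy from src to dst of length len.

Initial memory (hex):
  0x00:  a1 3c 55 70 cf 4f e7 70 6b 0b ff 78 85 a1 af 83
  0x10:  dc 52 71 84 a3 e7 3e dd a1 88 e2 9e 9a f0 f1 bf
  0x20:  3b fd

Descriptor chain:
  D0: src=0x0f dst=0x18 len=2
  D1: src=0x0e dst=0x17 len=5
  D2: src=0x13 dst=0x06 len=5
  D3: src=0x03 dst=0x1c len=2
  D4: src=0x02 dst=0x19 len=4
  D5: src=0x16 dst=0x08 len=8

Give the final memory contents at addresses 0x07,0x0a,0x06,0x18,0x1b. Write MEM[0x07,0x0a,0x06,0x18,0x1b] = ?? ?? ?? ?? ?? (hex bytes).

MEM[0x07,0x0a,0x06,0x18,0x1b] = a3 83 84 83 cf

[0] 0x0f->0x18 len=2 : 83 dc
[1] 0x0e->0x17 len=5 : af 83 dc 52 71
[2] 0x13->0x06 len=5 : 84 a3 e7 3e af
[3] 0x03->0x1c len=2 : 70 cf
[4] 0x02->0x19 len=4 : 55 70 cf 4f
[5] 0x16->0x08 len=8 : 3e af 83 55 70 cf 4f cf
query mem[0x07]=0xa3, mem[0x0a]=0x83, mem[0x06]=0x84, mem[0x18]=0x83, mem[0x1b]=0xcf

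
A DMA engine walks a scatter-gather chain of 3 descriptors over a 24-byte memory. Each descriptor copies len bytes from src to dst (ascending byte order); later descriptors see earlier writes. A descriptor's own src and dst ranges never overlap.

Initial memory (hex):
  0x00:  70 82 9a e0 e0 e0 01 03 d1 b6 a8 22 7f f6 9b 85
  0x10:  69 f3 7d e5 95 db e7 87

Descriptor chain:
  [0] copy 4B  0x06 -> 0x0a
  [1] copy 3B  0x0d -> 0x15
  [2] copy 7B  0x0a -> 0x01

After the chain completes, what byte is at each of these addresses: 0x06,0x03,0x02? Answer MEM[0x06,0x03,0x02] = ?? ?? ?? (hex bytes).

MEM[0x06,0x03,0x02] = 85 d1 03

  after D0: wrote 4B at 0x0a = 0103d1b6
  after D1: wrote 3B at 0x15 = b69b85
  after D2: wrote 7B at 0x01 = 0103d1b69b8569
query mem[0x06]=0x85, mem[0x03]=0xd1, mem[0x02]=0x03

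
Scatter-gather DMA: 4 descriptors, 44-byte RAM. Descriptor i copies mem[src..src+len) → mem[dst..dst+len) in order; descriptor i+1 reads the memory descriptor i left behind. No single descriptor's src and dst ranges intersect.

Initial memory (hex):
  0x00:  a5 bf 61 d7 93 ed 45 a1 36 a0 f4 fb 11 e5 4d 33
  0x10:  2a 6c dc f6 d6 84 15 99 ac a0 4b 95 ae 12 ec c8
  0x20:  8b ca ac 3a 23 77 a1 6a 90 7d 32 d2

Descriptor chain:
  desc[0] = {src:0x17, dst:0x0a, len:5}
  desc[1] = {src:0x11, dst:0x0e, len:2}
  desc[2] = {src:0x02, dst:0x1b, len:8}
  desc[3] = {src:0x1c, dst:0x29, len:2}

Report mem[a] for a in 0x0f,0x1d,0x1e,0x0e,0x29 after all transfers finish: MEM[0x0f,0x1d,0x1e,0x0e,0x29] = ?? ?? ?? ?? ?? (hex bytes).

D0: mem[0x0a..0x0e] <- [99 ac a0 4b 95]
D1: mem[0x0e..0x0f] <- [6c dc]
D2: mem[0x1b..0x22] <- [61 d7 93 ed 45 a1 36 a0]
D3: mem[0x29..0x2a] <- [d7 93]
query mem[0x0f]=0xdc, mem[0x1d]=0x93, mem[0x1e]=0xed, mem[0x0e]=0x6c, mem[0x29]=0xd7

MEM[0x0f,0x1d,0x1e,0x0e,0x29] = dc 93 ed 6c d7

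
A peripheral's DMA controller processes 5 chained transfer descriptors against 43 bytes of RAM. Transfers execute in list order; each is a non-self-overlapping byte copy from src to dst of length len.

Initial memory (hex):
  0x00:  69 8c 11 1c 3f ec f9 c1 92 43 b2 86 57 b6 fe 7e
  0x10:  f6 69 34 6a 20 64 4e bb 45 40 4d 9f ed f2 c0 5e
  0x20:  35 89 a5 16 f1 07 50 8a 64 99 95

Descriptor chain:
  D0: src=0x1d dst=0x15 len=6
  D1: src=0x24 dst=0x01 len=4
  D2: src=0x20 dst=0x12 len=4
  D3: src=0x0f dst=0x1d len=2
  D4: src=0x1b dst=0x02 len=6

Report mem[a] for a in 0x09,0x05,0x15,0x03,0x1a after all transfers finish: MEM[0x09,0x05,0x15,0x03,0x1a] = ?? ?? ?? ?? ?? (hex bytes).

[0] 0x1d->0x15 len=6 : f2 c0 5e 35 89 a5
[1] 0x24->0x01 len=4 : f1 07 50 8a
[2] 0x20->0x12 len=4 : 35 89 a5 16
[3] 0x0f->0x1d len=2 : 7e f6
[4] 0x1b->0x02 len=6 : 9f ed 7e f6 5e 35
query mem[0x09]=0x43, mem[0x05]=0xf6, mem[0x15]=0x16, mem[0x03]=0xed, mem[0x1a]=0xa5

MEM[0x09,0x05,0x15,0x03,0x1a] = 43 f6 16 ed a5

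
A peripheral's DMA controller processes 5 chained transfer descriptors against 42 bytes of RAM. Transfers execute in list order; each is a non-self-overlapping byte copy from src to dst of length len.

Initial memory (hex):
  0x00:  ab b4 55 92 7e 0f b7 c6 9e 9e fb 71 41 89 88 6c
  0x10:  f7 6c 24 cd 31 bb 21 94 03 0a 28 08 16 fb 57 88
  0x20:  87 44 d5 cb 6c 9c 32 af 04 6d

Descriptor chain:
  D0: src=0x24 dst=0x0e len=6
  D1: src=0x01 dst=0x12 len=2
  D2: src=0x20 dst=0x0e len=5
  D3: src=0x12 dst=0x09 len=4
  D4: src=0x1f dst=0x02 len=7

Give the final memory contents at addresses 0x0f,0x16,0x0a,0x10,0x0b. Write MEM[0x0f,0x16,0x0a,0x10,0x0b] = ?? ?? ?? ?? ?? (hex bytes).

MEM[0x0f,0x16,0x0a,0x10,0x0b] = 44 21 55 d5 31

  after D0: wrote 6B at 0x0e = 6c9c32af046d
  after D1: wrote 2B at 0x12 = b455
  after D2: wrote 5B at 0x0e = 8744d5cb6c
  after D3: wrote 4B at 0x09 = 6c5531bb
  after D4: wrote 7B at 0x02 = 888744d5cb6c9c
query mem[0x0f]=0x44, mem[0x16]=0x21, mem[0x0a]=0x55, mem[0x10]=0xd5, mem[0x0b]=0x31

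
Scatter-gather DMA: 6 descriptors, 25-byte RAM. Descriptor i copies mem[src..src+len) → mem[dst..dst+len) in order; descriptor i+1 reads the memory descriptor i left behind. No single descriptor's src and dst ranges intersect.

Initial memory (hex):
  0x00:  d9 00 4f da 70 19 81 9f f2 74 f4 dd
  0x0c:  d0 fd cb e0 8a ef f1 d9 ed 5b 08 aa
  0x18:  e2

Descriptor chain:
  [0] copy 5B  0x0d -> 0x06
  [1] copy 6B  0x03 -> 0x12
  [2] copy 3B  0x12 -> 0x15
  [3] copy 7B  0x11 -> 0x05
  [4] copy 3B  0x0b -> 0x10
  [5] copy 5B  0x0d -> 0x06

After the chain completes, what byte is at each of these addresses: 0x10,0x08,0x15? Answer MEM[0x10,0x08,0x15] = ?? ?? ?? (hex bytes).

[0] 0x0d->0x06 len=5 : fd cb e0 8a ef
[1] 0x03->0x12 len=6 : da 70 19 fd cb e0
[2] 0x12->0x15 len=3 : da 70 19
[3] 0x11->0x05 len=7 : ef da 70 19 da 70 19
[4] 0x0b->0x10 len=3 : 19 d0 fd
[5] 0x0d->0x06 len=5 : fd cb e0 19 d0
query mem[0x10]=0x19, mem[0x08]=0xe0, mem[0x15]=0xda

MEM[0x10,0x08,0x15] = 19 e0 da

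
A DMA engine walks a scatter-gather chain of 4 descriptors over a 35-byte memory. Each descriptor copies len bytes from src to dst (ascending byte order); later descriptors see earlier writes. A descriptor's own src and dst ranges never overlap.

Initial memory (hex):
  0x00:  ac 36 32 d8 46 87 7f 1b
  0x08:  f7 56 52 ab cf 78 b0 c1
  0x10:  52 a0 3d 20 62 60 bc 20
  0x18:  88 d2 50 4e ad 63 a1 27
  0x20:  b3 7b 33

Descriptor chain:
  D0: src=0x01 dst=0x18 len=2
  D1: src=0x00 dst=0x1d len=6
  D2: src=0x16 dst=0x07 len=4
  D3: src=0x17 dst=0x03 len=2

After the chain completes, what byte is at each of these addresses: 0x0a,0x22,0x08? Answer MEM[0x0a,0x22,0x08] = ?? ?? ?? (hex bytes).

MEM[0x0a,0x22,0x08] = 32 87 20

#0 dst[0x18+2] := {0x36,0x32}
#1 dst[0x1d+6] := {0xac,0x36,0x32,0xd8,0x46,0x87}
#2 dst[0x07+4] := {0xbc,0x20,0x36,0x32}
#3 dst[0x03+2] := {0x20,0x36}
query mem[0x0a]=0x32, mem[0x22]=0x87, mem[0x08]=0x20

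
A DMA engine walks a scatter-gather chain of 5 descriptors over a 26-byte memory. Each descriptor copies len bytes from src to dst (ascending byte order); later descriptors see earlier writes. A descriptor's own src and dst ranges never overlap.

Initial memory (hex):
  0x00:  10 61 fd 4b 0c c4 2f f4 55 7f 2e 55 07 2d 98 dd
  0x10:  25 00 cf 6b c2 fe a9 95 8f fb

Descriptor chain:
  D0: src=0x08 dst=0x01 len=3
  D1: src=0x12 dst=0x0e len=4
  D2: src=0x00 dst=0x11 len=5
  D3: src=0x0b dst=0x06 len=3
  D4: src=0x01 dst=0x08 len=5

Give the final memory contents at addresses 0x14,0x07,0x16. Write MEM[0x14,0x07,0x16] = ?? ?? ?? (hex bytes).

MEM[0x14,0x07,0x16] = 2e 07 a9

D0: mem[0x01..0x03] <- [55 7f 2e]
D1: mem[0x0e..0x11] <- [cf 6b c2 fe]
D2: mem[0x11..0x15] <- [10 55 7f 2e 0c]
D3: mem[0x06..0x08] <- [55 07 2d]
D4: mem[0x08..0x0c] <- [55 7f 2e 0c c4]
query mem[0x14]=0x2e, mem[0x07]=0x07, mem[0x16]=0xa9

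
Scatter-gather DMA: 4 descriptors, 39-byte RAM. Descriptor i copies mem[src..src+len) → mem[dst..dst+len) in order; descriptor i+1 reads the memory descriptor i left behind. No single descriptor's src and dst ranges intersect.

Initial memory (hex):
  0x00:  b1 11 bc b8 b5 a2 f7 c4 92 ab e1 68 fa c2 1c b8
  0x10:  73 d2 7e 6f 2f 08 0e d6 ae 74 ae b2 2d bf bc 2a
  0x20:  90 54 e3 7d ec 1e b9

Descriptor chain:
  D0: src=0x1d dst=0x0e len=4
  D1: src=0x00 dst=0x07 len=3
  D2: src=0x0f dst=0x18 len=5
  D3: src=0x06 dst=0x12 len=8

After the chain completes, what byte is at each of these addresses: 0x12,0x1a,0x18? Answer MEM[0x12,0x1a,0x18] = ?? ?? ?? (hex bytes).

MEM[0x12,0x1a,0x18] = f7 90 fa

[0] 0x1d->0x0e len=4 : bf bc 2a 90
[1] 0x00->0x07 len=3 : b1 11 bc
[2] 0x0f->0x18 len=5 : bc 2a 90 7e 6f
[3] 0x06->0x12 len=8 : f7 b1 11 bc e1 68 fa c2
query mem[0x12]=0xf7, mem[0x1a]=0x90, mem[0x18]=0xfa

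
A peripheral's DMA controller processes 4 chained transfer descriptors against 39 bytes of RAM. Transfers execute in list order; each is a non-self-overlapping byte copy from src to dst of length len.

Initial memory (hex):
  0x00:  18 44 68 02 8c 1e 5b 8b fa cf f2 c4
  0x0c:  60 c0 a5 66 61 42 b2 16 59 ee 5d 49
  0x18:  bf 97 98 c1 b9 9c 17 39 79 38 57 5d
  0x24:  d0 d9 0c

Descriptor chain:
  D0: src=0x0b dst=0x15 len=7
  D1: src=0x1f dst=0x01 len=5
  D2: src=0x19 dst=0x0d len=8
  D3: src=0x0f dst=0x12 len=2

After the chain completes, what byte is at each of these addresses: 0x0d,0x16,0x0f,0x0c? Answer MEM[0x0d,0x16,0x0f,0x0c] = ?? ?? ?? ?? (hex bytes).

MEM[0x0d,0x16,0x0f,0x0c] = 66 60 42 60

#0 dst[0x15+7] := {0xc4,0x60,0xc0,0xa5,0x66,0x61,0x42}
#1 dst[0x01+5] := {0x39,0x79,0x38,0x57,0x5d}
#2 dst[0x0d+8] := {0x66,0x61,0x42,0xb9,0x9c,0x17,0x39,0x79}
#3 dst[0x12+2] := {0x42,0xb9}
query mem[0x0d]=0x66, mem[0x16]=0x60, mem[0x0f]=0x42, mem[0x0c]=0x60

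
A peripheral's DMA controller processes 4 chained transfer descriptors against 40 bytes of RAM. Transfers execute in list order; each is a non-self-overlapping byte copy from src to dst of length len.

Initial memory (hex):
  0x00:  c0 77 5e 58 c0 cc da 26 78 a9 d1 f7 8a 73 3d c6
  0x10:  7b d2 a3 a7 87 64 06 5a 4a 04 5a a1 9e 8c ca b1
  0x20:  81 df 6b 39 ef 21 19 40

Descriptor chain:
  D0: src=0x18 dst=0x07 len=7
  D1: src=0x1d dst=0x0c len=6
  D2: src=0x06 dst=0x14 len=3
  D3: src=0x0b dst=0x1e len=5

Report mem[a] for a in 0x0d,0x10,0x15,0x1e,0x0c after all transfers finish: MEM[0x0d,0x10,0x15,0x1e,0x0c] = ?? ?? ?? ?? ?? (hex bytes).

MEM[0x0d,0x10,0x15,0x1e,0x0c] = ca df 4a 9e 8c

[0] 0x18->0x07 len=7 : 4a 04 5a a1 9e 8c ca
[1] 0x1d->0x0c len=6 : 8c ca b1 81 df 6b
[2] 0x06->0x14 len=3 : da 4a 04
[3] 0x0b->0x1e len=5 : 9e 8c ca b1 81
query mem[0x0d]=0xca, mem[0x10]=0xdf, mem[0x15]=0x4a, mem[0x1e]=0x9e, mem[0x0c]=0x8c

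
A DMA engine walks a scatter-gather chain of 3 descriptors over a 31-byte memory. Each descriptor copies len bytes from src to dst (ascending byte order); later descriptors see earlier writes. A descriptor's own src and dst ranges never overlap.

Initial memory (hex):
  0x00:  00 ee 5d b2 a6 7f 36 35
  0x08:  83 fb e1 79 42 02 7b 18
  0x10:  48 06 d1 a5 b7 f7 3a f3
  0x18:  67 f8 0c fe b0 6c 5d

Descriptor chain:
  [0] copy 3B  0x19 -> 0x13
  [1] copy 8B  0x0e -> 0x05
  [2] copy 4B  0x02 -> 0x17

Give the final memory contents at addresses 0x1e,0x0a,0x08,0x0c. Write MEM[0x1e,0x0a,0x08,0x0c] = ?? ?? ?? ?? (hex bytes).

MEM[0x1e,0x0a,0x08,0x0c] = 5d f8 06 fe

[0] 0x19->0x13 len=3 : f8 0c fe
[1] 0x0e->0x05 len=8 : 7b 18 48 06 d1 f8 0c fe
[2] 0x02->0x17 len=4 : 5d b2 a6 7b
query mem[0x1e]=0x5d, mem[0x0a]=0xf8, mem[0x08]=0x06, mem[0x0c]=0xfe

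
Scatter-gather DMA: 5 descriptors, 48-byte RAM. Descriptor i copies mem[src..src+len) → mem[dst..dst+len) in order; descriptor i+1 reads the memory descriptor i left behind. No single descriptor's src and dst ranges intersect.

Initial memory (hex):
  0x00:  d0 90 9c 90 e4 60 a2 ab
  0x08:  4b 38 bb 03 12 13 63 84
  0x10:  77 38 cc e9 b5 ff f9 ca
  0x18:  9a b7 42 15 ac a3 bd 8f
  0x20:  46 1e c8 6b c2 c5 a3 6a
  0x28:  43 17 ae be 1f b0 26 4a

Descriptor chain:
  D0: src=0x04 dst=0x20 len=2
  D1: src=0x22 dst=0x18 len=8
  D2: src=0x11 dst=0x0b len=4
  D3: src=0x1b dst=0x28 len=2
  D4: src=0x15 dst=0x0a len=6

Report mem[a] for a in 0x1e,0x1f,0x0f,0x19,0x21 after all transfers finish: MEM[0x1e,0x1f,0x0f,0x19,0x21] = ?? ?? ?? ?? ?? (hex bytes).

D0: mem[0x20..0x21] <- [e4 60]
D1: mem[0x18..0x1f] <- [c8 6b c2 c5 a3 6a 43 17]
D2: mem[0x0b..0x0e] <- [38 cc e9 b5]
D3: mem[0x28..0x29] <- [c5 a3]
D4: mem[0x0a..0x0f] <- [ff f9 ca c8 6b c2]
query mem[0x1e]=0x43, mem[0x1f]=0x17, mem[0x0f]=0xc2, mem[0x19]=0x6b, mem[0x21]=0x60

MEM[0x1e,0x1f,0x0f,0x19,0x21] = 43 17 c2 6b 60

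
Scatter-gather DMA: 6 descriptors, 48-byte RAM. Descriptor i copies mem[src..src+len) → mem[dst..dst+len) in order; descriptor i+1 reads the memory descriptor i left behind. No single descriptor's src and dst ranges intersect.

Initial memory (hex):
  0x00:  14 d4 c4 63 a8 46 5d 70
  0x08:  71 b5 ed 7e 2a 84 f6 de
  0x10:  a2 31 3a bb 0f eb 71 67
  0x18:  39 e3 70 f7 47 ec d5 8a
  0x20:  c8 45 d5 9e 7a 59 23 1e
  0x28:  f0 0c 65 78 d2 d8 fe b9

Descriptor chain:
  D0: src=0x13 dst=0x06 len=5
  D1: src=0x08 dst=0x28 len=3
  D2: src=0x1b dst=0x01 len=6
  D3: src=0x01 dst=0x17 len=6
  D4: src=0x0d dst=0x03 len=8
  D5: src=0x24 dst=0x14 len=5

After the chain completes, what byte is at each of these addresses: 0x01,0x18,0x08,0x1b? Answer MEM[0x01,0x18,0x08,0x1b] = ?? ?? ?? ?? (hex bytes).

MEM[0x01,0x18,0x08,0x1b] = f7 eb 3a 8a

  after D0: wrote 5B at 0x06 = bb0feb7167
  after D1: wrote 3B at 0x28 = eb7167
  after D2: wrote 6B at 0x01 = f747ecd58ac8
  after D3: wrote 6B at 0x17 = f747ecd58ac8
  after D4: wrote 8B at 0x03 = 84f6dea2313abb0f
  after D5: wrote 5B at 0x14 = 7a59231eeb
query mem[0x01]=0xf7, mem[0x18]=0xeb, mem[0x08]=0x3a, mem[0x1b]=0x8a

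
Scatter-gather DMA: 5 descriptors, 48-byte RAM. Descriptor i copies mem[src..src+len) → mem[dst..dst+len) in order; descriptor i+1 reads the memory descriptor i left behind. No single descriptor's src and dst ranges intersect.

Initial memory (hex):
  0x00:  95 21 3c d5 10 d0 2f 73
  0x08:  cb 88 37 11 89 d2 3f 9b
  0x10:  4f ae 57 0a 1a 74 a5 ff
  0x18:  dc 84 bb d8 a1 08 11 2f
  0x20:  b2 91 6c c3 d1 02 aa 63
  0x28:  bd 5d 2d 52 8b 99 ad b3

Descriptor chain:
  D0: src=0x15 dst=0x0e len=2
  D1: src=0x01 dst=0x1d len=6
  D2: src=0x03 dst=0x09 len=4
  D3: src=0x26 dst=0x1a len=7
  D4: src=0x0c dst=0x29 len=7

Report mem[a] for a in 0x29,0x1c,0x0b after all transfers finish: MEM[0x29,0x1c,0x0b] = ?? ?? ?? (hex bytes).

MEM[0x29,0x1c,0x0b] = 2f bd d0

D0: mem[0x0e..0x0f] <- [74 a5]
D1: mem[0x1d..0x22] <- [21 3c d5 10 d0 2f]
D2: mem[0x09..0x0c] <- [d5 10 d0 2f]
D3: mem[0x1a..0x20] <- [aa 63 bd 5d 2d 52 8b]
D4: mem[0x29..0x2f] <- [2f d2 74 a5 4f ae 57]
query mem[0x29]=0x2f, mem[0x1c]=0xbd, mem[0x0b]=0xd0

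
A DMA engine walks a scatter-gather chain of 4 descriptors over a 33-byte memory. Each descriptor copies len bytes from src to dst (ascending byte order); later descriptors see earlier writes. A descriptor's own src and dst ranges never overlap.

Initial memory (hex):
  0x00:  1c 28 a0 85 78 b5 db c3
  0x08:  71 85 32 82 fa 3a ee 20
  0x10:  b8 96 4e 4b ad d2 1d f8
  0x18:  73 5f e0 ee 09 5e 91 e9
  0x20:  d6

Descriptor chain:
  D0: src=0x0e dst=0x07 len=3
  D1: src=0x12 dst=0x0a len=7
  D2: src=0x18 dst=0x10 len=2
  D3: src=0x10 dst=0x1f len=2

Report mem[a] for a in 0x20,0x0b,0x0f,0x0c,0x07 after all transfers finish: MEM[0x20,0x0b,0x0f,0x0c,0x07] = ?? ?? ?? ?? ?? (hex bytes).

MEM[0x20,0x0b,0x0f,0x0c,0x07] = 5f 4b f8 ad ee

[0] 0x0e->0x07 len=3 : ee 20 b8
[1] 0x12->0x0a len=7 : 4e 4b ad d2 1d f8 73
[2] 0x18->0x10 len=2 : 73 5f
[3] 0x10->0x1f len=2 : 73 5f
query mem[0x20]=0x5f, mem[0x0b]=0x4b, mem[0x0f]=0xf8, mem[0x0c]=0xad, mem[0x07]=0xee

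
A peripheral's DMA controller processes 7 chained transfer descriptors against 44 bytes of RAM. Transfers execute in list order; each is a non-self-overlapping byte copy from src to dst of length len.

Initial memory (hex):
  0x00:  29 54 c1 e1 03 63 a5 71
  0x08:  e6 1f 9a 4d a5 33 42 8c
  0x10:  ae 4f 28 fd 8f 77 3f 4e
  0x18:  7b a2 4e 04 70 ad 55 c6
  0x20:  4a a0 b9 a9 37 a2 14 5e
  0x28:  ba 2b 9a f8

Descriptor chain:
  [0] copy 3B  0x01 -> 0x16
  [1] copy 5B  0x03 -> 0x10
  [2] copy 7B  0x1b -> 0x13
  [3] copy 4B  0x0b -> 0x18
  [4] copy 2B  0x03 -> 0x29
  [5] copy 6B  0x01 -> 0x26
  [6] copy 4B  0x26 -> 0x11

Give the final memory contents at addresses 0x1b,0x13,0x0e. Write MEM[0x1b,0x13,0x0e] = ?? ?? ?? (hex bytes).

[0] 0x01->0x16 len=3 : 54 c1 e1
[1] 0x03->0x10 len=5 : e1 03 63 a5 71
[2] 0x1b->0x13 len=7 : 04 70 ad 55 c6 4a a0
[3] 0x0b->0x18 len=4 : 4d a5 33 42
[4] 0x03->0x29 len=2 : e1 03
[5] 0x01->0x26 len=6 : 54 c1 e1 03 63 a5
[6] 0x26->0x11 len=4 : 54 c1 e1 03
query mem[0x1b]=0x42, mem[0x13]=0xe1, mem[0x0e]=0x42

MEM[0x1b,0x13,0x0e] = 42 e1 42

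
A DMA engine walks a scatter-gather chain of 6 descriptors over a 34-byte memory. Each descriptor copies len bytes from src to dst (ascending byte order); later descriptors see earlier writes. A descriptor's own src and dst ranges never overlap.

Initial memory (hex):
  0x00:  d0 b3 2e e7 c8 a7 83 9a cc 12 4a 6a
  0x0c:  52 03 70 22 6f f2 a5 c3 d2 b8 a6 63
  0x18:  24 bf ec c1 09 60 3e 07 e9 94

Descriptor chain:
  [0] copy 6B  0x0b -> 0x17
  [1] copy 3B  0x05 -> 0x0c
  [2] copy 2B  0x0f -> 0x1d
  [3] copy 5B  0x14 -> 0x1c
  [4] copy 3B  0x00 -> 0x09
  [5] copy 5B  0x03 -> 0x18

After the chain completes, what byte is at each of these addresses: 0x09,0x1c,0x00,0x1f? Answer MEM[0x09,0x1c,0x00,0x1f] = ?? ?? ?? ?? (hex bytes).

MEM[0x09,0x1c,0x00,0x1f] = d0 9a d0 6a

[0] 0x0b->0x17 len=6 : 6a 52 03 70 22 6f
[1] 0x05->0x0c len=3 : a7 83 9a
[2] 0x0f->0x1d len=2 : 22 6f
[3] 0x14->0x1c len=5 : d2 b8 a6 6a 52
[4] 0x00->0x09 len=3 : d0 b3 2e
[5] 0x03->0x18 len=5 : e7 c8 a7 83 9a
query mem[0x09]=0xd0, mem[0x1c]=0x9a, mem[0x00]=0xd0, mem[0x1f]=0x6a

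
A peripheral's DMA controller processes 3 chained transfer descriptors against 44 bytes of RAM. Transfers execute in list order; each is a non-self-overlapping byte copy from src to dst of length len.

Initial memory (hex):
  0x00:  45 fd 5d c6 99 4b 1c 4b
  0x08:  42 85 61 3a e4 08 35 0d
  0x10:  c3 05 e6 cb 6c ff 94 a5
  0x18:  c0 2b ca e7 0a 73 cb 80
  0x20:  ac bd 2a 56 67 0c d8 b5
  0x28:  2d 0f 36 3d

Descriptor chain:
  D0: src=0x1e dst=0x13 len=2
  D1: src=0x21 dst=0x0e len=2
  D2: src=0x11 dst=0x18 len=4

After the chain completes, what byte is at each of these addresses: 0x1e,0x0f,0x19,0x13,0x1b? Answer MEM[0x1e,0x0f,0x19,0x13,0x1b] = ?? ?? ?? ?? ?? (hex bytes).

#0 dst[0x13+2] := {0xcb,0x80}
#1 dst[0x0e+2] := {0xbd,0x2a}
#2 dst[0x18+4] := {0x05,0xe6,0xcb,0x80}
query mem[0x1e]=0xcb, mem[0x0f]=0x2a, mem[0x19]=0xe6, mem[0x13]=0xcb, mem[0x1b]=0x80

MEM[0x1e,0x0f,0x19,0x13,0x1b] = cb 2a e6 cb 80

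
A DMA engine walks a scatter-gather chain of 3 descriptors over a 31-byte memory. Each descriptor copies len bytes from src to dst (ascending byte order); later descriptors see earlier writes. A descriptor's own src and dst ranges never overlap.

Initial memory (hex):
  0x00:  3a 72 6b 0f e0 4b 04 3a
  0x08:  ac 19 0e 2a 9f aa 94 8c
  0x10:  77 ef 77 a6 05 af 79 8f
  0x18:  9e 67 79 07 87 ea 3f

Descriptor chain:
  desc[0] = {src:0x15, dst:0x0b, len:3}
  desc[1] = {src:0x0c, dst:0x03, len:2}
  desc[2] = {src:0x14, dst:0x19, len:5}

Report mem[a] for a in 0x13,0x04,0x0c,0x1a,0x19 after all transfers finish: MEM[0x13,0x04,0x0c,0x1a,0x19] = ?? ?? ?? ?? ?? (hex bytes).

[0] 0x15->0x0b len=3 : af 79 8f
[1] 0x0c->0x03 len=2 : 79 8f
[2] 0x14->0x19 len=5 : 05 af 79 8f 9e
query mem[0x13]=0xa6, mem[0x04]=0x8f, mem[0x0c]=0x79, mem[0x1a]=0xaf, mem[0x19]=0x05

MEM[0x13,0x04,0x0c,0x1a,0x19] = a6 8f 79 af 05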